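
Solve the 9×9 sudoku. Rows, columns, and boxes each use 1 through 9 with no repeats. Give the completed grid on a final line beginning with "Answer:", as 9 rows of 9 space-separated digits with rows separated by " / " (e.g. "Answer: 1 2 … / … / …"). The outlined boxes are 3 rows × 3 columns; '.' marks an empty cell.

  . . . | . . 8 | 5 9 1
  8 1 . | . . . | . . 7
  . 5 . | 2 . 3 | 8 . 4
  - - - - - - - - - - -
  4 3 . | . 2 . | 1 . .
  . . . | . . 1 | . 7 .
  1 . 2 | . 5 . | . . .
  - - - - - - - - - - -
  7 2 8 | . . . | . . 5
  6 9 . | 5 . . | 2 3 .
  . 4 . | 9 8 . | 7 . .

Step 1. [r3c8∈{6}] r3c8 is down to just 6. So r3c8=6.
Step 2. [r7c4∈{1,3,4,6}] r7c4 is the only open cell in col 4 admitting 1, so r7c4=1.
Step 3. [r9c9∈{6}] r9c9's peers cover all but 6 ⇒ r9c9=6.
Step 4. [r7c8∈{4}] r7c8 is down to just 4, so r7c8=4.
Step 5. [r6c8∈{8}] r6c8's peers cover all but 8 ⇒ r6c8=8.
Step 6. [r4c9∈{9}] r4c9 is down to just 9, so r4c9=9.
Step 7. [r6c6∈{4,6,7,9}] in row 6, 9 fits only at r6c6 ⇒ r6c6=9.
Step 8. [r3c1∈{9}] r3c1 has the single candidate 9, so r3c1=9.
Step 9. [r6c9∈{3}] only 3 remains possible at r6c9. So r6c9=3.
Step 10. [r3c3∈{7}] only 7 remains possible at r3c3. So r3c3=7.
Step 11. [r1c2∈{6}] nothing but 6 survives at r1c2, so r1c2=6.
Step 12. [r5c4∈{3,4,6,8}] across col 4, 3 lands solely at r5c4. So r5c4=3.
Step 13. [r7c6∈{6}] r7c6 has the single candidate 6, so r7c6=6.
Step 14. [r5c1∈{5}] r5c1's peers cover all but 5. So r5c1=5.
Step 15. [r4c6∈{7}] r4c6 has the single candidate 7, so r4c6=7.
Step 16. [r1c4∈{4,7}] in col 4, 7 fits only at r1c4 ⇒ r1c4=7.
Step 17. [r1c5∈{4}] only 4 remains possible at r1c5, so r1c5=4.
Step 18. [r5c5∈{6}] only 6 remains possible at r5c5, so r5c5=6.
Step 19. [r1c3∈{3}] only 3 remains possible at r1c3. So r1c3=3.
Step 20. [r5c7∈{4}] r5c7 is down to just 4 ⇒ r5c7=4.
Step 21. [r9c3∈{1,5}] row 9 places 5 nowhere but r9c3. So r9c3=5.
Step 22. [r8c5∈{7}] r8c5 is down to just 7 ⇒ r8c5=7.
Step 23. [r8c9∈{8}] r8c9's peers cover all but 8. So r8c9=8.
Step 24. [r9c1∈{3}] only 3 remains possible at r9c1. So r9c1=3.
Step 25. [r6c4∈{4}] only 4 remains possible at r6c4, so r6c4=4.
Step 26. [r5c9∈{2}] only 2 remains possible at r5c9 ⇒ r5c9=2.
Step 27. [r4c3∈{6}] r4c3's peers cover all but 6 ⇒ r4c3=6.
Step 28. [r2c6∈{5}] r2c6's peers cover all but 5, so r2c6=5.
Step 29. [r9c6∈{2}] r9c6 is down to just 2, so r9c6=2.
Step 30. [r2c3∈{4}] r2c3 is down to just 4. So r2c3=4.
Step 31. [r3c5∈{1}] only 1 remains possible at r3c5 ⇒ r3c5=1.
Step 32. [r5c2∈{8}] r5c2 has the single candidate 8, so r5c2=8.
Step 33. [r7c7∈{9}] r7c7's peers cover all but 9 ⇒ r7c7=9.
Step 34. [r1c1∈{2}] only 2 remains possible at r1c1. So r1c1=2.
Step 35. [r2c5∈{9}] r2c5's peers cover all but 9, so r2c5=9.
Step 36. [r6c7∈{6}] r6c7's peers cover all but 6. So r6c7=6.
Step 37. [r7c5∈{3}] r7c5 has the single candidate 3 ⇒ r7c5=3.
Step 38. [r2c7∈{3}] r2c7's peers cover all but 3, so r2c7=3.
Step 39. [r8c3∈{1}] only 1 remains possible at r8c3 ⇒ r8c3=1.
Step 40. [r9c8∈{1}] only 1 remains possible at r9c8 ⇒ r9c8=1.
Step 41. [r2c8∈{2}] r2c8's peers cover all but 2, so r2c8=2.
Step 42. [r8c6∈{4}] r8c6's peers cover all but 4. So r8c6=4.
Step 43. [r4c4∈{8}] nothing but 8 survives at r4c4. So r4c4=8.
Step 44. [r2c4∈{6}] only 6 remains possible at r2c4. So r2c4=6.
Step 45. [r5c3∈{9}] r5c3 has the single candidate 9 ⇒ r5c3=9.
Step 46. [r6c2∈{7}] nothing but 7 survives at r6c2 ⇒ r6c2=7.
Step 47. [r4c8∈{5}] nothing but 5 survives at r4c8 ⇒ r4c8=5.

Answer: 2 6 3 7 4 8 5 9 1 / 8 1 4 6 9 5 3 2 7 / 9 5 7 2 1 3 8 6 4 / 4 3 6 8 2 7 1 5 9 / 5 8 9 3 6 1 4 7 2 / 1 7 2 4 5 9 6 8 3 / 7 2 8 1 3 6 9 4 5 / 6 9 1 5 7 4 2 3 8 / 3 4 5 9 8 2 7 1 6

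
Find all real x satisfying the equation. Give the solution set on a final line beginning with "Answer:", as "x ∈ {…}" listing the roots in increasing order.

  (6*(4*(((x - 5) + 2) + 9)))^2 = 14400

Step 1. [(6*(4*(((x - 5) + 2) + 9)))^2 = 14400] 14400 ≥ 0, LHS is (·)² — take ±√. So sqrt: 6*(4*(((x - 5) + 2) + 9)) = 120 or -120.
Step 2. [6*(4*(((x - 5) + 2) + 9)) = 120 or -120] LHS = 6·(…); ÷6 both sides, so div: 4*(((x - 5) + 2) + 9) = 20 or -20.
Step 3. [4*(((x - 5) + 2) + 9) = 20 or -20] 4 out front; divide by 4. So div: ((x - 5) + 2) + 9 = 5 or -5.
Step 4. [((x - 5) + 2) + 9 = 5 or -5] peel the +9: subtract 9 from each side, so sub: (x - 5) + 2 = -4 or -14.
Step 5. [(x - 5) + 2 = -4 or -14] subtract 2: x sits inside (… + 2), so sub: x - 5 = -6 or -16.
Step 6. [x - 5 = -6 or -16] the outer -5 inverts by adding 5 ⇒ sub: x = -1 or -11.

Answer: x ∈ {-11, -1}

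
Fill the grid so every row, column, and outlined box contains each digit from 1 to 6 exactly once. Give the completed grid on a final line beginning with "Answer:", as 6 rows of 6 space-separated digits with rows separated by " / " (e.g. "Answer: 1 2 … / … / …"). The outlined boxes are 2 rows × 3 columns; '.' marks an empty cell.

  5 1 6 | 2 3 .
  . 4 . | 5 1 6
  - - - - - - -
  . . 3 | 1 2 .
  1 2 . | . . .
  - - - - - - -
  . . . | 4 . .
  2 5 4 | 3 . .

Step 1. [r3c6∈{4,5}] r3c6 is the only open cell in row 3 admitting 5, so r3c6=5.
Step 2. [r4c5∈{4,6}] 4 has one home in col 5: r4c5, so r4c5=4.
Step 3. [r5c2∈{3,6}] col 2 places 3 nowhere but r5c2 ⇒ r5c2=3.
Step 4. [r5c1∈{6}] only 6 remains possible at r5c1. So r5c1=6.
Step 5. [r5c3∈{1}] r5c3 is down to just 1. So r5c3=1.
Step 6. [r4c6∈{3}] r4c6 is down to just 3 ⇒ r4c6=3.
Step 7. [r4c4∈{6}] r4c4 is down to just 6, so r4c4=6.
Step 8. [r6c6∈{1}] r6c6 has the single candidate 1, so r6c6=1.
Step 9. [r3c2∈{6}] only 6 remains possible at r3c2. So r3c2=6.
Step 10. [r2c3∈{2}] r2c3 is down to just 2. So r2c3=2.
Step 11. [r3c1∈{4}] only 4 remains possible at r3c1. So r3c1=4.
Step 12. [r6c5∈{6}] r6c5 has the single candidate 6 ⇒ r6c5=6.
Step 13. [r4c3∈{5}] only 5 remains possible at r4c3, so r4c3=5.
Step 14. [r1c6∈{4}] r1c6's peers cover all but 4 ⇒ r1c6=4.
Step 15. [r5c6∈{2}] r5c6 has the single candidate 2 ⇒ r5c6=2.
Step 16. [r5c5∈{5}] only 5 remains possible at r5c5 ⇒ r5c5=5.
Step 17. [r2c1∈{3}] r2c1 is down to just 3 ⇒ r2c1=3.

Answer: 5 1 6 2 3 4 / 3 4 2 5 1 6 / 4 6 3 1 2 5 / 1 2 5 6 4 3 / 6 3 1 4 5 2 / 2 5 4 3 6 1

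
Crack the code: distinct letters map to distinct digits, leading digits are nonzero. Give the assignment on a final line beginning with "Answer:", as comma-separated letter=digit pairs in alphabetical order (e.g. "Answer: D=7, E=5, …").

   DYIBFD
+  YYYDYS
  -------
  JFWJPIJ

Step 1. [col 1: D + S ≡ J (mod 10)] S=3 is one option consistent with column 1 (D + S ≡ J (mod 10), carry-in 0) — take it, so S=3.
Step 2. [col 1: D + S ≡ J (mod 10)] D=8 is one option consistent with column 1 (D + S ≡ J (mod 10), carry-in 0) — take it ⇒ D=8.
Step 3. [col 1: D + S ≡ J (mod 10)] in column 1 we have D+S≡J with carry-in 0; given D=8, S=3 and digits 3,8 already taken and all letters distinct, that pins J to 1, so J=1.
Step 4. [col 2: F + Y ≡ I (mod 10)] several values work for F in column 2 (F + Y ≡ I (mod 10), carry-in 1); try F=6 ⇒ F=6.
Step 5. [col 2: F + Y ≡ I (mod 10)] no forcing yet in column 2 (carry-in 1); I=4 is free and consistent — try it, so I=4.
Step 6. [col 2: F + Y ≡ I (mod 10)] column 2: given F=6, I=4, carry-in 1, and digits 1,3,4,6,8 already taken and all letters distinct, F+Y≡I (mod 10) forces Y=7. So Y=7.
Step 7. [col 3: B + D ≡ P (mod 10)] from column 3 (D=8, carry-in 1, digits 1,3,4,6,7,8 already taken and all letters distinct): P must equal 9. So P=9.
Step 8. [col 3: B + D ≡ P (mod 10)] column 3: given D=8, P=9, carry-in 1, and digits 1,3,4,6,7,8,9 already taken and all letters distinct, B+D≡P (mod 10) forces B=0, so B=0.
Step 9. [col 5: Y + Y ≡ W (mod 10)] from column 5 (Y=7, carry-in 1, digits 0,1,3,4,6,7,8,9 already taken and all letters distinct): W must equal 5 ⇒ W=5.

Answer: B=0, D=8, F=6, I=4, J=1, P=9, S=3, W=5, Y=7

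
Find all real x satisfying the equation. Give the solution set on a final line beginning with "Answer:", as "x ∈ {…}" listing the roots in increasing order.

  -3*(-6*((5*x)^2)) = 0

Step 1. [-3*(-6*((5*x)^2)) = 0] -3·(inner) — divide through by -3 ⇒ div: -6*((5*x)^2) = 0.
Step 2. [-6*((5*x)^2) = 0] LHS = -6·(…); ÷-6 both sides. So div: (5*x)^2 = 0.
Step 3. [(5*x)^2 = 0] √ both sides: 0 ≥ 0 gives two branches. So sqrt: 5*x = 0.
Step 4. [5*x = 0] 5·(inner) — divide through by 5, so div: x = 0.

Answer: x ∈ {0}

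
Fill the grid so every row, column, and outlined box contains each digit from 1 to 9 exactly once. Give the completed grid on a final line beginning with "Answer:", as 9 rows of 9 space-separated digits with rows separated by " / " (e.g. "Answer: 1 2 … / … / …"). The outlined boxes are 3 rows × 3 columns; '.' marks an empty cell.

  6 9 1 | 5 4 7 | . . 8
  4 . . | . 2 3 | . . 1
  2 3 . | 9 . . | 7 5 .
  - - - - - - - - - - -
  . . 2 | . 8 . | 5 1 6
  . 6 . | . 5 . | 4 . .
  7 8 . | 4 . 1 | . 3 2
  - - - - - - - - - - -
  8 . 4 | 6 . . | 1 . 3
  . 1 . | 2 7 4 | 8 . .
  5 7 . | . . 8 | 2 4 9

Step 1. [r4c6∈{9}] r4c6 has the single candidate 9. So r4c6=9.
Step 2. [r4c1∈{3}] nothing but 3 survives at r4c1 ⇒ r4c1=3.
Step 3. [r5c3∈{9}] r5c3's peers cover all but 9 ⇒ r5c3=9.
Step 4. [r9c5∈{1,3}] 3 has one home in col 5: r9c5, so r9c5=3.
Step 5. [r5c9∈{7}] r5c9's peers cover all but 7. So r5c9=7.
Step 6. [r8c8∈{6}] r8c8 has the single candidate 6, so r8c8=6.
Step 7. [r2c3∈{5,7,8}] r2c3 is the only open cell in row 2 admitting 7. So r2c3=7.
Step 8. [r2c8∈{9}] r2c8's peers cover all but 9, so r2c8=9.
Step 9. [r3c5∈{1,6}] in row 3, 1 fits only at r3c5, so r3c5=1.
Step 10. [r8c3∈{3}] only 3 remains possible at r8c3. So r8c3=3.
Step 11. [r6c7∈{9}] r6c7 has the single candidate 9 ⇒ r6c7=9.
Step 12. [r9c3∈{6}] r9c3 has the single candidate 6. So r9c3=6.
Step 13. [r8c1∈{9}] only 9 remains possible at r8c1, so r8c1=9.
Step 14. [r7c2∈{2}] r7c2 has the single candidate 2, so r7c2=2.
Step 15. [r3c9∈{4}] r3c9's peers cover all but 4. So r3c9=4.
Step 16. [r2c2∈{5}] r2c2 has the single candidate 5, so r2c2=5.
Step 17. [r5c4∈{3}] r5c4 has the single candidate 3. So r5c4=3.
Step 18. [r5c8∈{8}] r5c8 has the single candidate 8. So r5c8=8.
Step 19. [r3c6∈{6}] r3c6's peers cover all but 6, so r3c6=6.
Step 20. [r4c4∈{7}] r4c4's peers cover all but 7 ⇒ r4c4=7.
Step 21. [r1c7∈{3}] nothing but 3 survives at r1c7 ⇒ r1c7=3.
Step 22. [r7c5∈{9}] only 9 remains possible at r7c5 ⇒ r7c5=9.
Step 23. [r2c7∈{6}] r2c7 has the single candidate 6. So r2c7=6.
Step 24. [r7c6∈{5}] r7c6 is down to just 5, so r7c6=5.
Step 25. [r1c8∈{2}] nothing but 2 survives at r1c8. So r1c8=2.
Step 26. [r2c4∈{8}] r2c4 is down to just 8, so r2c4=8.
Step 27. [r6c5∈{6}] r6c5's peers cover all but 6 ⇒ r6c5=6.
Step 28. [r6c3∈{5}] r6c3 is down to just 5 ⇒ r6c3=5.
Step 29. [r5c1∈{1}] only 1 remains possible at r5c1. So r5c1=1.
Step 30. [r7c8∈{7}] nothing but 7 survives at r7c8, so r7c8=7.
Step 31. [r3c3∈{8}] nothing but 8 survives at r3c3, so r3c3=8.
Step 32. [r8c9∈{5}] r8c9's peers cover all but 5. So r8c9=5.
Step 33. [r9c4∈{1}] r9c4 is down to just 1, so r9c4=1.
Step 34. [r5c6∈{2}] r5c6 has the single candidate 2. So r5c6=2.
Step 35. [r4c2∈{4}] nothing but 4 survives at r4c2. So r4c2=4.

Answer: 6 9 1 5 4 7 3 2 8 / 4 5 7 8 2 3 6 9 1 / 2 3 8 9 1 6 7 5 4 / 3 4 2 7 8 9 5 1 6 / 1 6 9 3 5 2 4 8 7 / 7 8 5 4 6 1 9 3 2 / 8 2 4 6 9 5 1 7 3 / 9 1 3 2 7 4 8 6 5 / 5 7 6 1 3 8 2 4 9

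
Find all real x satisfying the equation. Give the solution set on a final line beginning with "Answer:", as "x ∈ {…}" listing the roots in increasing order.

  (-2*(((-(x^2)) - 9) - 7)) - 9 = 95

Step 1. [(-2*(((-(x^2)) - 9) - 7)) - 9 = 95] the outer -9 inverts by adding 9, so sub: -2*(((-(x^2)) - 9) - 7) = 104.
Step 2. [-2*(((-(x^2)) - 9) - 7) = 104] leading coefficient -2: divide by -2. So div: ((-(x^2)) - 9) - 7 = -52.
Step 3. [((-(x^2)) - 9) - 7 = -52] peel the -7: add 7 from each side ⇒ sub: (-(x^2)) - 9 = -45.
Step 4. [(-(x^2)) - 9 = -45] add 9: x sits inside (… - 9) ⇒ sub: -(x^2) = -36.
Step 5. [-(x^2) = -36] flip signs both sides. So neg: x^2 = 36.
Step 6. [x^2 = 36] 36 ≥ 0, LHS is (·)² — take ±√. So sqrt: x = 6 or -6.

Answer: x ∈ {-6, 6}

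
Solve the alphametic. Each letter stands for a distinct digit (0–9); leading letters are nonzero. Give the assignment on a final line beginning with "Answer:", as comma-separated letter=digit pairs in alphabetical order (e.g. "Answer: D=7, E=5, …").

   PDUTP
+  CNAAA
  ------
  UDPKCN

Step 1. [col 1: P + A ≡ N (mod 10)] no forcing yet in column 1 (carry-in 0); A=4 is free and consistent — try it. So A=4.
Step 2. [col 1: P + A ≡ N (mod 10)] no forcing yet in column 1 (carry-in 0); N=3 is free and consistent — try it, so N=3.
Step 3. [U] adding two 5-digit numbers gives at most 5+1 digits, and here it does — U is that final carry and must be 1 ⇒ U=1.
Step 4. [col 1: P + A ≡ N (mod 10)] column 1: given A=4, N=3, carry-in 0, and digits 1,3,4 already taken and all letters distinct, P+A≡N (mod 10) forces P=9. So P=9.
Step 5. [col 2: T + A ≡ C (mod 10)] column 2 (T + A ≡ C (mod 10), carry-in 1) doesn't pin T yet; pick T=2 and continue, so T=2.
Step 6. [col 2: T + A ≡ C (mod 10)] from column 2 (T=2, A=4, carry-in 1, digits 1,2,3,4,9 already taken and all letters distinct): C must equal 7 ⇒ C=7.
Step 7. [col 3: U + A ≡ K (mod 10)] column 3 reads U+A+carry(0)=K with U=1, A=4; with digits 1,2,3,4,7,9 already taken and all letters distinct, the only value for K is 5 ⇒ K=5.
Step 8. [col 4: D + N ≡ P (mod 10)] in column 4 we have D+N≡P with carry-in 0; given N=3, P=9 and digits 1,2,3,4,5,7,9 already taken and all letters distinct, that pins D to 6. So D=6.

Answer: A=4, C=7, D=6, K=5, N=3, P=9, T=2, U=1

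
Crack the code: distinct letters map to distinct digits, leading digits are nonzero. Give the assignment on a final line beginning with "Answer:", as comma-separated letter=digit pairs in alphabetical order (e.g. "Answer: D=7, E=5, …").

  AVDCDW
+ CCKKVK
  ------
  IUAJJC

Step 1. [col 1: W + K ≡ C (mod 10)] several values work for W in column 1 (W + K ≡ C (mod 10), carry-in 0); try W=9 ⇒ W=9.
Step 2. [col 1: W + K ≡ C (mod 10)] K=3 is one option consistent with column 1 (W + K ≡ C (mod 10), carry-in 0) — take it ⇒ K=3.
Step 3. [col 1: W + K ≡ C (mod 10)] from column 1 (W=9, K=3, carry-in 0, digits 3,9 already taken and all letters distinct): C must equal 2. So C=2.
Step 4. [col 2: D + V ≡ J (mod 10)] no forcing yet in column 2 (carry-in 1); V=7 is free and consistent — try it. So V=7.
Step 5. [col 2: D + V ≡ J (mod 10)] J=6 is one option consistent with column 2 (D + V ≡ J (mod 10), carry-in 1) — take it. So J=6.
Step 6. [col 2: D + V ≡ J (mod 10)] column 2: given V=7, J=6, carry-in 1, and digits 2,3,6,7,9 already taken and all letters distinct, D+V≡J (mod 10) forces D=8. So D=8.
Step 7. [col 4: D + K ≡ A (mod 10)] column 4 reads D+K+carry(0)=A with D=8, K=3; with digits 2,3,6,7,8,9 already taken and all letters distinct, the only value for A is 1. So A=1.
Step 8. [col 5: V + C ≡ U (mod 10)] from column 5 (V=7, C=2, carry-in 1, digits 1,2,3,6,7,8,9 already taken and all letters distinct): U must equal 0, so U=0.
Step 9. [col 6: A + C ≡ I (mod 10)] column 6: given A=1, C=2, carry-in 1, and digits 0,1,2,3,6,7,8,9 already taken and all letters distinct, A+C≡I (mod 10) forces I=4. So I=4.

Answer: A=1, C=2, D=8, I=4, J=6, K=3, U=0, V=7, W=9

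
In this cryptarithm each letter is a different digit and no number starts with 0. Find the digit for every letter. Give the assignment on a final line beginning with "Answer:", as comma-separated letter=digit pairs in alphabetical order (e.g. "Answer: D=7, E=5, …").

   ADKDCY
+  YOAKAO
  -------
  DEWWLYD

Step 1. [col 1: Y + O ≡ D (mod 10)] column 1 (Y + O ≡ D (mod 10), carry-in 0) doesn't pin O yet; pick O=8 and continue, so O=8.
Step 2. [col 1: Y + O ≡ D (mod 10)] D=1 is one option consistent with column 1 (Y + O ≡ D (mod 10), carry-in 0) — take it ⇒ D=1.
Step 3. [col 1: Y + O ≡ D (mod 10)] column 1: given O=8, D=1, carry-in 0, and digits 1,8 already taken and all letters distinct, Y+O≡D (mod 10) forces Y=3. So Y=3.
Step 4. [col 2: C + A ≡ Y (mod 10)] column 2 (C + A ≡ Y (mod 10), carry-in 1) doesn't pin C yet; pick C=5 and continue, so C=5.
Step 5. [col 2: C + A ≡ Y (mod 10)] column 2: given C=5, Y=3, carry-in 1, and digits 1,3,5,8 already taken and all letters distinct, C+A≡Y (mod 10) forces A=7. So A=7.
Step 6. [col 3: D + K ≡ L (mod 10)] column 3 (D + K ≡ L (mod 10), carry-in 1) doesn't pin K yet; pick K=2 and continue, so K=2.
Step 7. [col 3: D + K ≡ L (mod 10)] column 3 reads D+K+carry(1)=L with D=1, K=2; with digits 1,2,3,5,7,8 already taken and all letters distinct, the only value for L is 4, so L=4.
Step 8. [col 4: K + A ≡ W (mod 10)] from column 4 (K=2, A=7, carry-in 0, digits 1,2,3,4,5,7,8 already taken and all letters distinct): W must equal 9 ⇒ W=9.
Step 9. [col 6: A + Y ≡ E (mod 10)] from column 6 (A=7, Y=3, carry-in 0, digits 1,2,3,4,5,7,8,9 already taken and all letters distinct): E must equal 0. So E=0.

Answer: A=7, C=5, D=1, E=0, K=2, L=4, O=8, W=9, Y=3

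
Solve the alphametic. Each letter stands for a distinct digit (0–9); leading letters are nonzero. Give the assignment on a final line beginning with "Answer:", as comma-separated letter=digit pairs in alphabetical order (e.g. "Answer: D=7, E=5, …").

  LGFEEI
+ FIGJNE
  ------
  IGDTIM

Step 1. [col 1: I + E ≡ M (mod 10)] several values work for E in column 1 (I + E ≡ M (mod 10), carry-in 0); try E=8, so E=8.
Step 2. [col 1: I + E ≡ M (mod 10)] several values work for M in column 1 (I + E ≡ M (mod 10), carry-in 0); try M=7 ⇒ M=7.
Step 3. [col 1: I + E ≡ M (mod 10)] from column 1 (E=8, M=7, carry-in 0, digits 7,8 already taken and all letters distinct): I must equal 9, so I=9.
Step 4. [col 2: E + N ≡ I (mod 10)] column 2 reads E+N+carry(1)=I with E=8, I=9; with digits 7,8,9 already taken and all letters distinct, the only value for N is 0 ⇒ N=0.
Step 5. [col 3: E + J ≡ T (mod 10)] no forcing yet in column 3 (carry-in 0); J=5 is free and consistent — try it. So J=5.
Step 6. [col 3: E + J ≡ T (mod 10)] in column 3 we have E+J≡T with carry-in 0; given E=8, J=5 and digits 0,5,7,8,9 already taken and all letters distinct, that pins T to 3 ⇒ T=3.
Step 7. [col 4: F + G ≡ D (mod 10)] column 4 (F + G ≡ D (mod 10), carry-in 1) doesn't pin F yet; pick F=6 and continue, so F=6.
Step 8. [col 4: F + G ≡ D (mod 10)] column 4: given F=6, carry-in 1, and digits 0,3,5,6,7,8,9 already taken and all letters distinct, F+G≡D (mod 10) forces D=1. So D=1.
Step 9. [col 4: F + G ≡ D (mod 10)] from column 4 (F=6, D=1, carry-in 1, digits 0,1,3,5,6,7,8,9 already taken and all letters distinct): G must equal 4, so G=4.
Step 10. [col 6: L + F ≡ I (mod 10)] column 6: given F=6, I=9, carry-in 1, and digits 0,1,3,4,5,6,7,8,9 already taken and all letters distinct, L+F≡I (mod 10) forces L=2 ⇒ L=2.

Answer: D=1, E=8, F=6, G=4, I=9, J=5, L=2, M=7, N=0, T=3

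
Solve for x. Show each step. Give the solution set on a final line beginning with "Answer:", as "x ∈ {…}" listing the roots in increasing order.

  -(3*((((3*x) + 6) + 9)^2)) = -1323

Step 1. [-(3*((((3*x) + 6) + 9)^2)) = -1323] leading − — multiply by −1. So neg: 3*((((3*x) + 6) + 9)^2) = 1323.
Step 2. [3*((((3*x) + 6) + 9)^2) = 1323] 3·(inner) — divide through by 3, so div: (((3*x) + 6) + 9)^2 = 441.
Step 3. [(((3*x) + 6) + 9)^2 = 441] 441 ≥ 0, LHS is (·)² — take ±√ ⇒ sqrt: ((3*x) + 6) + 9 = 21 or -21.
Step 4. [((3*x) + 6) + 9 = 21 or -21] subtract 9: x sits inside (… + 9) ⇒ sub: (3*x) + 6 = 12 or -30.
Step 5. [(3*x) + 6 = 12 or -30] subtract 6: x sits inside (… + 6) ⇒ sub: 3*x = 6 or -36.
Step 6. [3*x = 6 or -36] 3 out front; divide by 3. So div: x = 2 or -12.

Answer: x ∈ {-12, 2}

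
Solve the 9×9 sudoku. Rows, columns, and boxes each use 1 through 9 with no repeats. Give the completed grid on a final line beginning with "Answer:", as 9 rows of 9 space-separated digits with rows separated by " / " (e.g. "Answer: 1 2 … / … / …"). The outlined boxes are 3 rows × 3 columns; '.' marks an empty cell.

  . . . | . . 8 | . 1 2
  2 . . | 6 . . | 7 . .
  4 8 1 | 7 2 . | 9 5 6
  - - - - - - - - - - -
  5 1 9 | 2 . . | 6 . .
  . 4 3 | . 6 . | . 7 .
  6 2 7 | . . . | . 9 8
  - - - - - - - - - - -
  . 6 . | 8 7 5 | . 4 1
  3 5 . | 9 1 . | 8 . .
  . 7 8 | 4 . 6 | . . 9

Step 1. [r4c8∈{3}] r4c8's peers cover all but 3, so r4c8=3.
Step 2. [r2c9∈{3,4}] 3 has one home in col 9: r2c9, so r2c9=3.
Step 3. [r5c7∈{1,2,5}] 2 has one home in row 5: r5c7. So r5c7=2.
Step 4. [r6c7∈{1,4,5}] r6c7 is the only open cell in col 7 admitting 1. So r6c7=1.
Step 5. [r2c2∈{9}] only 9 remains possible at r2c2, so r2c2=9.
Step 6. [r9c5∈{3}] r9c5 has the single candidate 3 ⇒ r9c5=3.
Step 7. [r8c6∈{2}] nothing but 2 survives at r8c6. So r8c6=2.
Step 8. [r5c4∈{1,5}] 1 has one home in col 4: r5c4, so r5c4=1.
Step 9. [r2c3∈{5}] only 5 remains possible at r2c3, so r2c3=5.
Step 10. [r2c5∈{4}] r2c5 has the single candidate 4 ⇒ r2c5=4.
Step 11. [r6c5∈{5}] nothing but 5 survives at r6c5. So r6c5=5.
Step 12. [r6c6∈{3,4}] across row 6, 4 lands solely at r6c6 ⇒ r6c6=4.
Step 13. [r1c2∈{3}] r1c2 is down to just 3 ⇒ r1c2=3.
Step 14. [r1c1∈{7}] nothing but 7 survives at r1c1, so r1c1=7.
Step 15. [r4c6∈{7}] r4c6's peers cover all but 7 ⇒ r4c6=7.
Step 16. [r3c6∈{3}] nothing but 3 survives at r3c6 ⇒ r3c6=3.
Step 17. [r7c3∈{2}] r7c3 has the single candidate 2. So r7c3=2.
Step 18. [r2c8∈{8}] nothing but 8 survives at r2c8 ⇒ r2c8=8.
Step 19. [r1c7∈{4}] r1c7 is down to just 4 ⇒ r1c7=4.
Step 20. [r1c5∈{9}] r1c5 is down to just 9, so r1c5=9.
Step 21. [r5c9∈{5}] only 5 remains possible at r5c9, so r5c9=5.
Step 22. [r9c1∈{1}] nothing but 1 survives at r9c1. So r9c1=1.
Step 23. [r4c5∈{8}] r4c5 is down to just 8, so r4c5=8.
Step 24. [r2c6∈{1}] r2c6 has the single candidate 1. So r2c6=1.
Step 25. [r8c9∈{7}] r8c9 has the single candidate 7 ⇒ r8c9=7.
Step 26. [r1c4∈{5}] r1c4 has the single candidate 5 ⇒ r1c4=5.
Step 27. [r4c9∈{4}] r4c9 has the single candidate 4. So r4c9=4.
Step 28. [r9c7∈{5}] r9c7's peers cover all but 5. So r9c7=5.
Step 29. [r8c8∈{6}] nothing but 6 survives at r8c8 ⇒ r8c8=6.
Step 30. [r5c6∈{9}] r5c6 is down to just 9 ⇒ r5c6=9.
Step 31. [r8c3∈{4}] only 4 remains possible at r8c3, so r8c3=4.
Step 32. [r7c7∈{3}] r7c7 has the single candidate 3. So r7c7=3.
Step 33. [r6c4∈{3}] nothing but 3 survives at r6c4, so r6c4=3.
Step 34. [r9c8∈{2}] r9c8 is down to just 2 ⇒ r9c8=2.
Step 35. [r7c1∈{9}] nothing but 9 survives at r7c1. So r7c1=9.
Step 36. [r5c1∈{8}] r5c1 has the single candidate 8. So r5c1=8.
Step 37. [r1c3∈{6}] nothing but 6 survives at r1c3, so r1c3=6.

Answer: 7 3 6 5 9 8 4 1 2 / 2 9 5 6 4 1 7 8 3 / 4 8 1 7 2 3 9 5 6 / 5 1 9 2 8 7 6 3 4 / 8 4 3 1 6 9 2 7 5 / 6 2 7 3 5 4 1 9 8 / 9 6 2 8 7 5 3 4 1 / 3 5 4 9 1 2 8 6 7 / 1 7 8 4 3 6 5 2 9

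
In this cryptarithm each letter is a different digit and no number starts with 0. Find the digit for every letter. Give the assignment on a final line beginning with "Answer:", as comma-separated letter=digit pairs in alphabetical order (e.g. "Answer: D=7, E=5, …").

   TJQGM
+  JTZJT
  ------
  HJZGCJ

Step 1. [col 1: M + T ≡ J (mod 10)] M=6 is one option consistent with column 1 (M + T ≡ J (mod 10), carry-in 0) — take it ⇒ M=6.
Step 2. [col 1: M + T ≡ J (mod 10)] no forcing yet in column 1 (carry-in 0); T=9 is free and consistent — try it. So T=9.
Step 3. [H] H is the leading digit of a 6-digit sum of two 5-digit numbers; the final carry is exactly 1, so H=1.
Step 4. [col 1: M + T ≡ J (mod 10)] column 1 reads M+T+carry(0)=J with M=6, T=9; with digits 1,6,9 already taken and all letters distinct, the only value for J is 5. So J=5.
Step 5. [col 2: G + J ≡ C (mod 10)] G=7 is one option consistent with column 2 (G + J ≡ C (mod 10), carry-in 1) — take it. So G=7.
Step 6. [col 2: G + J ≡ C (mod 10)] column 2 reads G+J+carry(1)=C with G=7, J=5; with digits 1,5,6,7,9 already taken and all letters distinct, the only value for C is 3, so C=3.
Step 7. [col 3: Q + Z ≡ G (mod 10)] no forcing yet in column 3 (carry-in 1); Q=2 is free and consistent — try it, so Q=2.
Step 8. [col 3: Q + Z ≡ G (mod 10)] column 3: given Q=2, G=7, carry-in 1, and digits 1,2,3,5,6,7,9 already taken and all letters distinct, Q+Z≡G (mod 10) forces Z=4, so Z=4.

Answer: C=3, G=7, H=1, J=5, M=6, Q=2, T=9, Z=4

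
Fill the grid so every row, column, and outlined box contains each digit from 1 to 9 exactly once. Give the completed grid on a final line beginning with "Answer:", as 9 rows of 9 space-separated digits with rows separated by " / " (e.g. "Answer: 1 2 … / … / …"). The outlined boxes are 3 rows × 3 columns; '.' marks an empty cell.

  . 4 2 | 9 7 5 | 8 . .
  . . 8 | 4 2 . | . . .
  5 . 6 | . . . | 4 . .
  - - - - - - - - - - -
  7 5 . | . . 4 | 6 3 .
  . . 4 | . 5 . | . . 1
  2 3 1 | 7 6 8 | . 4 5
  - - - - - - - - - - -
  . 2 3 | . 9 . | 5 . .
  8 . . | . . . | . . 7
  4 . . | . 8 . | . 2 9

Step 1. [r2c6∈{1,3,6}] box 2 places 6 nowhere but r2c6 ⇒ r2c6=6.
Step 2. [r5c6∈{2,3,9}] r5c6 is the only open cell in col 6 admitting 9, so r5c6=9.
Step 3. [r2c1∈{1,3,9}] r2c1 is the only open cell in col 1 admitting 9. So r2c1=9.
Step 4. [r5c4∈{2,3}] row 5 places 3 nowhere but r5c4, so r5c4=3.
Step 5. [r2c9∈{3}] only 3 remains possible at r2c9, so r2c9=3.
Step 6. [r4c4∈{1,2}] r4c4 is the only open cell in box 5 admitting 2, so r4c4=2.
Step 7. [r8c2∈{1,6,9}] r8c2 is the only open cell in col 2 admitting 9, so r8c2=9.
Step 8. [r9c3∈{5,7}] r9c3 is the only open cell in col 3 admitting 7 ⇒ r9c3=7.
Step 9. [r9c4∈{1,5,6}] across row 9, 5 lands solely at r9c4 ⇒ r9c4=5.
Step 10. [r9c2∈{1,6}] 6 has one home in row 9: r9c2 ⇒ r9c2=6.
Step 11. [r7c1∈{1}] nothing but 1 survives at r7c1 ⇒ r7c1=1.
Step 12. [r1c8∈{1,6}] 1 has one home in row 1: r1c8, so r1c8=1.
Step 13. [r2c7∈{7}] r2c7's peers cover all but 7 ⇒ r2c7=7.
Step 14. [r7c4∈{6}] r7c4 is down to just 6. So r7c4=6.
Step 15. [r8c4∈{1}] only 1 remains possible at r8c4 ⇒ r8c4=1.
Step 16. [r9c6∈{3}] r9c6 is down to just 3, so r9c6=3.
Step 17. [r7c8∈{8}] only 8 remains possible at r7c8. So r7c8=8.
Step 18. [r3c6∈{1}] only 1 remains possible at r3c6, so r3c6=1.
Step 19. [r8c5∈{4}] r8c5 is down to just 4, so r8c5=4.
Step 20. [r3c2∈{7}] r3c2 is down to just 7 ⇒ r3c2=7.
Step 21. [r2c8∈{5}] r2c8 has the single candidate 5. So r2c8=5.
Step 22. [r8c7∈{3}] nothing but 3 survives at r8c7. So r8c7=3.
Step 23. [r8c3∈{5}] r8c3 is down to just 5 ⇒ r8c3=5.
Step 24. [r7c9∈{4}] nothing but 4 survives at r7c9, so r7c9=4.
Step 25. [r4c9∈{8}] r4c9 has the single candidate 8. So r4c9=8.
Step 26. [r5c7∈{2}] r5c7 is down to just 2. So r5c7=2.
Step 27. [r5c2∈{8}] nothing but 8 survives at r5c2. So r5c2=8.
Step 28. [r1c1∈{3}] r1c1 has the single candidate 3 ⇒ r1c1=3.
Step 29. [r3c8∈{9}] r3c8's peers cover all but 9. So r3c8=9.
Step 30. [r8c8∈{6}] r8c8's peers cover all but 6 ⇒ r8c8=6.
Step 31. [r4c5∈{1}] nothing but 1 survives at r4c5 ⇒ r4c5=1.
Step 32. [r2c2∈{1}] only 1 remains possible at r2c2. So r2c2=1.
Step 33. [r3c9∈{2}] r3c9 has the single candidate 2 ⇒ r3c9=2.
Step 34. [r7c6∈{7}] nothing but 7 survives at r7c6 ⇒ r7c6=7.
Step 35. [r1c9∈{6}] r1c9 has the single candidate 6. So r1c9=6.
Step 36. [r5c8∈{7}] r5c8 is down to just 7, so r5c8=7.
Step 37. [r4c3∈{9}] r4c3 is down to just 9, so r4c3=9.
Step 38. [r8c6∈{2}] r8c6 has the single candidate 2. So r8c6=2.
Step 39. [r9c7∈{1}] r9c7 is down to just 1. So r9c7=1.
Step 40. [r3c5∈{3}] only 3 remains possible at r3c5 ⇒ r3c5=3.
Step 41. [r3c4∈{8}] r3c4 is down to just 8, so r3c4=8.
Step 42. [r6c7∈{9}] only 9 remains possible at r6c7, so r6c7=9.
Step 43. [r5c1∈{6}] nothing but 6 survives at r5c1 ⇒ r5c1=6.

Answer: 3 4 2 9 7 5 8 1 6 / 9 1 8 4 2 6 7 5 3 / 5 7 6 8 3 1 4 9 2 / 7 5 9 2 1 4 6 3 8 / 6 8 4 3 5 9 2 7 1 / 2 3 1 7 6 8 9 4 5 / 1 2 3 6 9 7 5 8 4 / 8 9 5 1 4 2 3 6 7 / 4 6 7 5 8 3 1 2 9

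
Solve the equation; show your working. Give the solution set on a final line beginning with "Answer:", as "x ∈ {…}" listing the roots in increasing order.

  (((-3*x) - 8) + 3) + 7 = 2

Step 1. [(((-3*x) - 8) + 3) + 7 = 2] +7 is outermost — subtract 7 both sides, so sub: ((-3*x) - 8) + 3 = -5.
Step 2. [((-3*x) - 8) + 3 = -5] 3 comes off first (subtract 3). So sub: (-3*x) - 8 = -8.
Step 3. [(-3*x) - 8 = -8] peel the -8: add 8 from each side. So sub: -3*x = 0.
Step 4. [-3*x = 0] divide by the outer -3. So div: x = 0.

Answer: x ∈ {0}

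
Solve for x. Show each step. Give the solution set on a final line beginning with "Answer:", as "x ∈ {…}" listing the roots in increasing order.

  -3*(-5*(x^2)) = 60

Step 1. [-3*(-5*(x^2)) = 60] -3 out front; divide by -3. So div: -5*(x^2) = -20.
Step 2. [-5*(x^2) = -20] -5·(inner) — divide through by -5, so div: x^2 = 4.
Step 3. [x^2 = 4] √ both sides: 4 ≥ 0 gives two branches. So sqrt: x = 2 or -2.

Answer: x ∈ {-2, 2}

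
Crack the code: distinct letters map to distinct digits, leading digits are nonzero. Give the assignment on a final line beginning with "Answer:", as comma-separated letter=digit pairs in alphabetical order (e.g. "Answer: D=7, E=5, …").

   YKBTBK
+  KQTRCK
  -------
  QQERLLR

Step 1. [col 1: K + K ≡ R (mod 10)] several values work for R in column 1 (K + K ≡ R (mod 10), carry-in 0); try R=0 ⇒ R=0.
Step 2. [col 1: K + K ≡ R (mod 10)] column 1: given R=0, carry-in 0, and digits 0 already taken and all letters distinct, K+K≡R (mod 10) forces K=5. So K=5.
Step 3. [col 2: B + C ≡ L (mod 10)] column 2 (B + C ≡ L (mod 10), carry-in 1) doesn't pin L yet; pick L=3 and continue. So L=3.
Step 4. [col 2: B + C ≡ L (mod 10)] no forcing yet in column 2 (carry-in 1); C=4 is free and consistent — try it ⇒ C=4.
Step 5. [Q] adding two 6-digit numbers gives at most 6+1 digits, and here it does — Q is that final carry and must be 1, so Q=1.
Step 6. [col 2: B + C ≡ L (mod 10)] column 2: given C=4, L=3, carry-in 1, and digits 0,1,3,4,5 already taken and all letters distinct, B+C≡L (mod 10) forces B=8, so B=8.
Step 7. [col 3: T + R ≡ L (mod 10)] in column 3 we have T+R≡L with carry-in 1; given R=0, L=3 and digits 0,1,3,4,5,8 already taken and all letters distinct, that pins T to 2. So T=2.
Step 8. [col 5: K + Q ≡ E (mod 10)] column 5 reads K+Q+carry(1)=E with K=5, Q=1; with digits 0,1,2,3,4,5,8 already taken and all letters distinct, the only value for E is 7 ⇒ E=7.
Step 9. [col 6: Y + K ≡ Q (mod 10)] in column 6 we have Y+K≡Q with carry-in 0; given K=5, Q=1 and digits 0,1,2,3,4,5,7,8 already taken and all letters distinct, that pins Y to 6. So Y=6.

Answer: B=8, C=4, E=7, K=5, L=3, Q=1, R=0, T=2, Y=6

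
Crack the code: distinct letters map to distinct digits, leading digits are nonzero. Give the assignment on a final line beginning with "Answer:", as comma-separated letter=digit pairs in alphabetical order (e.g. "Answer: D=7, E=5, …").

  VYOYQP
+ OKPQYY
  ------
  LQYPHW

Step 1. [col 1: P + Y ≡ W (mod 10)] P=8 is one option consistent with column 1 (P + Y ≡ W (mod 10), carry-in 0) — take it ⇒ P=8.
Step 2. [col 1: P + Y ≡ W (mod 10)] column 1 (P + Y ≡ W (mod 10), carry-in 0) doesn't pin Y yet; pick Y=2 and continue, so Y=2.
Step 3. [col 1: P + Y ≡ W (mod 10)] in column 1 we have P+Y≡W with carry-in 0; given P=8, Y=2 and digits 2,8 already taken and all letters distinct, that pins W to 0 ⇒ W=0.
Step 4. [col 2: Q + Y ≡ H (mod 10)] Q=6 is one option consistent with column 2 (Q + Y ≡ H (mod 10), carry-in 1) — take it ⇒ Q=6.
Step 5. [col 2: Q + Y ≡ H (mod 10)] column 2 reads Q+Y+carry(1)=H with Q=6, Y=2; with digits 0,2,6,8 already taken and all letters distinct, the only value for H is 9. So H=9.
Step 6. [col 4: O + P ≡ Y (mod 10)] column 4 reads O+P+carry(0)=Y with P=8, Y=2; with digits 0,2,6,8,9 already taken and all letters distinct, the only value for O is 4. So O=4.
Step 7. [col 5: Y + K ≡ Q (mod 10)] column 5: given Y=2, Q=6, carry-in 1, and digits 0,2,4,6,8,9 already taken and all letters distinct, Y+K≡Q (mod 10) forces K=3, so K=3.
Step 8. [col 6: V + O ≡ L (mod 10)] L=5 is one option consistent with column 6 (V + O ≡ L (mod 10), carry-in 0) — take it, so L=5.
Step 9. [col 6: V + O ≡ L (mod 10)] in column 6 we have V+O≡L with carry-in 0; given O=4, L=5 and digits 0,2,3,4,5,6,8,9 already taken and all letters distinct, that pins V to 1. So V=1.

Answer: H=9, K=3, L=5, O=4, P=8, Q=6, V=1, W=0, Y=2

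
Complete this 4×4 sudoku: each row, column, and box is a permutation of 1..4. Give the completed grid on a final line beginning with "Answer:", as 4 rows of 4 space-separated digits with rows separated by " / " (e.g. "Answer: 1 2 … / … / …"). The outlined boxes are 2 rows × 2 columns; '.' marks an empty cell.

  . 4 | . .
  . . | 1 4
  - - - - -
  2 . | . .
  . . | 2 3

Step 1. [r1c1∈{1,3}] in row 1, 1 fits only at r1c1, so r1c1=1.
Step 2. [r3c2∈{1,3}] r3c2 is the only open cell in row 3 admitting 3. So r3c2=3.
Step 3. [r1c3∈{3}] r1c3 is down to just 3, so r1c3=3.
Step 4. [r4c2∈{1}] r4c2 is down to just 1 ⇒ r4c2=1.
Step 5. [r3c4∈{1}] only 1 remains possible at r3c4. So r3c4=1.
Step 6. [r1c4∈{2}] r1c4 has the single candidate 2. So r1c4=2.
Step 7. [r3c3∈{4}] r3c3 has the single candidate 4. So r3c3=4.
Step 8. [r2c2∈{2}] r2c2's peers cover all but 2, so r2c2=2.
Step 9. [r4c1∈{4}] nothing but 4 survives at r4c1. So r4c1=4.
Step 10. [r2c1∈{3}] nothing but 3 survives at r2c1, so r2c1=3.

Answer: 1 4 3 2 / 3 2 1 4 / 2 3 4 1 / 4 1 2 3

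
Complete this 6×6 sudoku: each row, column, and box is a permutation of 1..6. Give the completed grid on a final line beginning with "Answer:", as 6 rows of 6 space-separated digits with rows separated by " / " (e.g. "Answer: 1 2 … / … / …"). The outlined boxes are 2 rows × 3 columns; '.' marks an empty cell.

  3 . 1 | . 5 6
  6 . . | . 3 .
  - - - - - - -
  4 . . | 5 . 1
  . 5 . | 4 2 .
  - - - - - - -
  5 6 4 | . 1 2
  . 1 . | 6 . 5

Step 1. [r3c2∈{2,3}] r3c2 is the only open cell in col 2 admitting 3, so r3c2=3.
Step 2. [r3c3∈{2,6}] 2 has one home in row 3: r3c3 ⇒ r3c3=2.
Step 3. [r1c4∈{2}] nothing but 2 survives at r1c4, so r1c4=2.
Step 4. [r1c2∈{4}] r1c2 has the single candidate 4, so r1c2=4.
Step 5. [r2c6∈{4}] r2c6 is down to just 4 ⇒ r2c6=4.
Step 6. [r3c5∈{6}] only 6 remains possible at r3c5, so r3c5=6.
Step 7. [r2c3∈{5}] r2c3 is down to just 5 ⇒ r2c3=5.
Step 8. [r4c6∈{3}] r4c6's peers cover all but 3 ⇒ r4c6=3.
Step 9. [r6c3∈{3}] only 3 remains possible at r6c3, so r6c3=3.
Step 10. [r6c1∈{2}] only 2 remains possible at r6c1. So r6c1=2.
Step 11. [r2c2∈{2}] only 2 remains possible at r2c2, so r2c2=2.
Step 12. [r4c1∈{1}] only 1 remains possible at r4c1 ⇒ r4c1=1.
Step 13. [r6c5∈{4}] nothing but 4 survives at r6c5, so r6c5=4.
Step 14. [r2c4∈{1}] nothing but 1 survives at r2c4. So r2c4=1.
Step 15. [r4c3∈{6}] nothing but 6 survives at r4c3 ⇒ r4c3=6.
Step 16. [r5c4∈{3}] nothing but 3 survives at r5c4. So r5c4=3.

Answer: 3 4 1 2 5 6 / 6 2 5 1 3 4 / 4 3 2 5 6 1 / 1 5 6 4 2 3 / 5 6 4 3 1 2 / 2 1 3 6 4 5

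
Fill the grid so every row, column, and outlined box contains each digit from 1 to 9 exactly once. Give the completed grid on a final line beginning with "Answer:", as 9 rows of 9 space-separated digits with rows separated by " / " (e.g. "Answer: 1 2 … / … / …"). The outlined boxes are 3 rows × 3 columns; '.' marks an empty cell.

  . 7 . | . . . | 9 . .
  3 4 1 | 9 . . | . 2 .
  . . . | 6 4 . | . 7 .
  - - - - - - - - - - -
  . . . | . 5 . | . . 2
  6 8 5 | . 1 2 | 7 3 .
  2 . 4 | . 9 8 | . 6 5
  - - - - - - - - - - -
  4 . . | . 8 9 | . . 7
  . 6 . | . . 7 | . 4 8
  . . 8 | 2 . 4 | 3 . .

Step 1. [r6c7∈{1}] nothing but 1 survives at r6c7. So r6c7=1.
Step 2. [r2c7∈{5,6,8}] 8 has one home in row 2: r2c7, so r2c7=8.
Step 3. [r3c7∈{5}] r3c7 is down to just 5. So r3c7=5.
Step 4. [r1c8∈{1}] r1c8 is down to just 1. So r1c8=1.
Step 5. [r1c1∈{5,8}] in box 1, 5 fits only at r1c1, so r1c1=5.
Step 6. [r1c6∈{3}] r1c6's peers cover all but 3 ⇒ r1c6=3.
Step 7. [r9c9∈{1,6,9}] in col 9, 1 fits only at r9c9. So r9c9=1.
Step 8. [r9c8∈{5,9}] box 9 places 9 nowhere but r9c8. So r9c8=9.
Step 9. [r4c3∈{3,7,9}] across col 3, 7 lands solely at r4c3, so r4c3=7.
Step 10. [r8c4∈{1,3,5}] r8c4 is the only open cell in row 8 admitting 5, so r8c4=5.
Step 11. [r6c2∈{3}] r6c2's peers cover all but 3. So r6c2=3.
Step 12. [r8c1∈{1,9}] in row 8, 1 fits only at r8c1, so r8c1=1.
Step 13. [r8c3∈{2,3,9}] in row 8, 9 fits only at r8c3, so r8c3=9.
Step 14. [r3c3∈{2}] r3c3 has the single candidate 2. So r3c3=2.
Step 15. [r4c7∈{4}] r4c7 is down to just 4, so r4c7=4.
Step 16. [r3c2∈{9}] r3c2 is down to just 9, so r3c2=9.
Step 17. [r7c2∈{2,5}] col 2 places 2 nowhere but r7c2, so r7c2=2.
Step 18. [r7c3∈{3}] r7c3 is down to just 3. So r7c3=3.
Step 19. [r1c9∈{4,6}] across row 1, 4 lands solely at r1c9 ⇒ r1c9=4.
Step 20. [r9c5∈{6}] nothing but 6 survives at r9c5 ⇒ r9c5=6.
Step 21. [r7c8∈{5}] r7c8 has the single candidate 5 ⇒ r7c8=5.
Step 22. [r7c4∈{1}] only 1 remains possible at r7c4, so r7c4=1.
Step 23. [r8c5∈{3}] r8c5 has the single candidate 3 ⇒ r8c5=3.
Step 24. [r1c4∈{8}] only 8 remains possible at r1c4. So r1c4=8.
Step 25. [r3c6∈{1}] nothing but 1 survives at r3c6. So r3c6=1.
Step 26. [r3c1∈{8}] nothing but 8 survives at r3c1 ⇒ r3c1=8.
Step 27. [r4c4∈{3}] r4c4's peers cover all but 3. So r4c4=3.
Step 28. [r4c1∈{9}] r4c1 has the single candidate 9, so r4c1=9.
Step 29. [r5c4∈{4}] r5c4's peers cover all but 4. So r5c4=4.
Step 30. [r4c2∈{1}] r4c2 has the single candidate 1, so r4c2=1.
Step 31. [r6c4∈{7}] nothing but 7 survives at r6c4 ⇒ r6c4=7.
Step 32. [r9c2∈{5}] r9c2's peers cover all but 5, so r9c2=5.
Step 33. [r2c5∈{7}] only 7 remains possible at r2c5, so r2c5=7.
Step 34. [r3c9∈{3}] only 3 remains possible at r3c9. So r3c9=3.
Step 35. [r9c1∈{7}] r9c1's peers cover all but 7 ⇒ r9c1=7.
Step 36. [r1c5∈{2}] only 2 remains possible at r1c5. So r1c5=2.
Step 37. [r7c7∈{6}] r7c7 has the single candidate 6, so r7c7=6.
Step 38. [r5c9∈{9}] r5c9's peers cover all but 9. So r5c9=9.
Step 39. [r2c6∈{5}] r2c6's peers cover all but 5. So r2c6=5.
Step 40. [r2c9∈{6}] r2c9 has the single candidate 6 ⇒ r2c9=6.
Step 41. [r4c6∈{6}] r4c6 has the single candidate 6. So r4c6=6.
Step 42. [r4c8∈{8}] nothing but 8 survives at r4c8 ⇒ r4c8=8.
Step 43. [r8c7∈{2}] r8c7's peers cover all but 2. So r8c7=2.
Step 44. [r1c3∈{6}] only 6 remains possible at r1c3, so r1c3=6.

Answer: 5 7 6 8 2 3 9 1 4 / 3 4 1 9 7 5 8 2 6 / 8 9 2 6 4 1 5 7 3 / 9 1 7 3 5 6 4 8 2 / 6 8 5 4 1 2 7 3 9 / 2 3 4 7 9 8 1 6 5 / 4 2 3 1 8 9 6 5 7 / 1 6 9 5 3 7 2 4 8 / 7 5 8 2 6 4 3 9 1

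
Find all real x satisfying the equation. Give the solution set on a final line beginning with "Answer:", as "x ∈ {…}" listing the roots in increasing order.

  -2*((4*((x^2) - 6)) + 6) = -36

Step 1. [-2*((4*((x^2) - 6)) + 6) = -36] LHS = -2·(…); ÷-2 both sides ⇒ div: (4*((x^2) - 6)) + 6 = 18.
Step 2. [(4*((x^2) - 6)) + 6 = 18] +6 is outermost — subtract 6 both sides. So sub: 4*((x^2) - 6) = 12.
Step 3. [4*((x^2) - 6) = 12] 4·(inner) — divide through by 4. So div: (x^2) - 6 = 3.
Step 4. [(x^2) - 6 = 3] the outer -6 inverts by adding 6. So sub: x^2 = 9.
Step 5. [x^2 = 9] LHS squared, RHS 9 ≥ 0: apply √ (±). So sqrt: x = 3 or -3.

Answer: x ∈ {-3, 3}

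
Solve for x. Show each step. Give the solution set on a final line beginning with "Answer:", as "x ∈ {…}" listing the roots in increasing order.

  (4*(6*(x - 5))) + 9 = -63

Step 1. [(4*(6*(x - 5))) + 9 = -63] the outer +9 inverts by subtracting 9, so sub: 4*(6*(x - 5)) = -72.
Step 2. [4*(6*(x - 5)) = -72] divide by the outer 4, so div: 6*(x - 5) = -18.
Step 3. [6*(x - 5) = -18] 6·(inner) — divide through by 6. So div: x - 5 = -3.
Step 4. [x - 5 = -3] 5 comes off first (add 5) ⇒ sub: x = 2.

Answer: x ∈ {2}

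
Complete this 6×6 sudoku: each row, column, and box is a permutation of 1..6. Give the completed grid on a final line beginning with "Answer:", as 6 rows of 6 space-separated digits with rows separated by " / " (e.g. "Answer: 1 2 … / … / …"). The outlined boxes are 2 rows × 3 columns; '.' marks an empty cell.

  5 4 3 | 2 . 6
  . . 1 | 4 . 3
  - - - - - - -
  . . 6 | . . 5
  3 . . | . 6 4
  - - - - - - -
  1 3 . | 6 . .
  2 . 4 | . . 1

Step 1. [r6c4∈{3,5}] in col 4, 5 fits only at r6c4, so r6c4=5.
Step 2. [r3c5∈{1,2,3}] in box 4, 2 fits only at r3c5, so r3c5=2.
Step 3. [r4c2∈{1,2,5}] r4c2 is the only open cell in col 2 admitting 5, so r4c2=5.
Step 4. [r3c4∈{1,3}] in row 3, 3 fits only at r3c4 ⇒ r3c4=3.
Step 5. [r2c2∈{2,6}] across row 2, 2 lands solely at r2c2, so r2c2=2.
Step 6. [r4c3∈{2}] only 2 remains possible at r4c3. So r4c3=2.
Step 7. [r2c5∈{5}] r2c5's peers cover all but 5, so r2c5=5.
Step 8. [r2c1∈{6}] r2c1 has the single candidate 6. So r2c1=6.
Step 9. [r5c3∈{5}] only 5 remains possible at r5c3. So r5c3=5.
Step 10. [r4c4∈{1}] r4c4 is down to just 1 ⇒ r4c4=1.
Step 11. [r3c2∈{1}] only 1 remains possible at r3c2, so r3c2=1.
Step 12. [r3c1∈{4}] only 4 remains possible at r3c1 ⇒ r3c1=4.
Step 13. [r6c5∈{3}] nothing but 3 survives at r6c5. So r6c5=3.
Step 14. [r6c2∈{6}] nothing but 6 survives at r6c2, so r6c2=6.
Step 15. [r5c5∈{4}] r5c5 has the single candidate 4 ⇒ r5c5=4.
Step 16. [r1c5∈{1}] nothing but 1 survives at r1c5, so r1c5=1.
Step 17. [r5c6∈{2}] nothing but 2 survives at r5c6, so r5c6=2.

Answer: 5 4 3 2 1 6 / 6 2 1 4 5 3 / 4 1 6 3 2 5 / 3 5 2 1 6 4 / 1 3 5 6 4 2 / 2 6 4 5 3 1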